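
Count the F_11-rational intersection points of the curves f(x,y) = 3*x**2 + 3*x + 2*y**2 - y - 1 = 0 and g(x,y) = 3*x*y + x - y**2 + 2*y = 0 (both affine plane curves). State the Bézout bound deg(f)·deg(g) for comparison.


Common zeros: {(5, 8), (5, 9)}; count = 2; Bézout bound = 4.

deg(f) = 2, deg(g) = 2, so Bézout bound = 4.
Scan x ∈ F_11. For each x, list the y ∈ F_11 with f(x, y) ≡ 0 and those with g(x, y) ≡ 0 (mod 11); the common zeros in that column are the intersection.
  x = 0: f ≡ 0 at y ∈ {1, 5}; g ≡ 0 at y ∈ {0, 2}; common: ∅.
  x = 1: f ≡ 0 at y ∈ {2, 4}; g ≡ 0 at y ∈ ∅; common: ∅.
  x = 2: f ≡ 0 at y ∈ ∅; g ≡ 0 at y ∈ ∅; common: ∅.
  x = 3: f ≡ 0 at y ∈ ∅; g ≡ 0 at y ∈ {5, 6}; common: ∅.
  x = 4: f ≡ 0 at y ∈ ∅; g ≡ 0 at y ∈ {4, 10}; common: ∅.
  x = 5: f ≡ 0 at y ∈ {8, 9}; g ≡ 0 at y ∈ {8, 9}; common: {8, 9}.
  x = 6: f ≡ 0 at y ∈ ∅; g ≡ 0 at y ∈ ∅; common: ∅.
  x = 7: f ≡ 0 at y ∈ ∅; g ≡ 0 at y ∈ ∅; common: ∅.
  x = 8: f ≡ 0 at y ∈ ∅; g ≡ 0 at y ∈ {1, 3}; common: ∅.
  x = 9: f ≡ 0 at y ∈ {2, 4}; g ≡ 0 at y ∈ ∅; common: ∅.
  x = 10: f ≡ 0 at y ∈ {1, 5}; g ≡ 0 at y ∈ ∅; common: ∅.
Collecting: common zeros = {(5, 8), (5, 9)}, so the count is 2.
Comparison with the Bézout bound: 2 ≤ 4 = deg(f)·deg(g), as expected for curves with no common component (the affine F_11-count falls short of the bound because intersections may lie at infinity, over extension fields, or carry multiplicity).


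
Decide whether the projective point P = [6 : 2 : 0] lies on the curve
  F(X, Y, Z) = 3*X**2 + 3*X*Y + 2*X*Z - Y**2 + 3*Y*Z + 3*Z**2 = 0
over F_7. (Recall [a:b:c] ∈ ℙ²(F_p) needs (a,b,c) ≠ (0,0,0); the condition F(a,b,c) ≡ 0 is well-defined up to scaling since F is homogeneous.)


F(6,2,0) ≡ 0 (mod 7); P is on the curve.

Evaluate F(6, 2, 0) term-by-term (mod 7).
  3*X**2 ↦ 3·36·1·1 = 108
  3*X*Y ↦ 3·6·2·1 = 36
  2*X*Z ↦ 2·6·1·0 = 0
  -Y**2 ↦ -1·1·4·1 = -4
  3*Y*Z ↦ 3·1·2·0 = 0
  3*Z**2 ↦ 3·1·1·0 = 0
Sum: F(6, 2, 0) = (108) + (36) + (0) + (-4) + (0) + (0) = 140.
Reducing mod 7: 140 ≡ 0 (mod 7).
Since F(a, b, c) ≡ 0 (mod 7), P lies on the curve.


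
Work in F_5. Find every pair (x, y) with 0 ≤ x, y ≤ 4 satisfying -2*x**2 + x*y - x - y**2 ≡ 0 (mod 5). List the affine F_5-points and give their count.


Affine F_5-points: {(0, 0), (1, 2), (1, 4), (2, 0), (2, 2), (3, 4)}; count = 6.

For each of the 25 pairs (x, y) ∈ F_5², evaluate f(x, y) mod 5. Record the zeros.
  x = 0: [0↦0, 1↦4, 2↦1, 3↦1, 4↦4]  zeros at y ∈ {0}
  x = 1: [0↦2, 1↦2, 2↦0, 3↦1, 4↦0]  zeros at y ∈ {2, 4}
  x = 2: [0↦0, 1↦1, 2↦0, 3↦2, 4↦2]  zeros at y ∈ {0, 2}
  x = 3: [0↦4, 1↦1, 2↦1, 3↦4, 4↦0]  zeros at y ∈ {4}
  x = 4: [0↦4, 1↦2, 2↦3, 3↦2, 4↦4]  zeros at y ∈ ∅
Collecting zeros: affine points = {(0, 0), (1, 2), (1, 4), (2, 0), (2, 2), (3, 4)}.
Total count |C(F_5)_aff| = 6.


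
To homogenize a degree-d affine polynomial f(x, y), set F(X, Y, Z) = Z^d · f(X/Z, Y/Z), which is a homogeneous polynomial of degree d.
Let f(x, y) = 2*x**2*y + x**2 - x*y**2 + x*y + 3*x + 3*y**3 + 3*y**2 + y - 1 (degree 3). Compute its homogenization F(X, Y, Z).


F(X, Y, Z) = 2*X**2*Y + X**2*Z - X*Y**2 + X*Y*Z + 3*X*Z**2 + 3*Y**3 + 3*Y**2*Z + Y*Z**2 - Z**3

deg(f) = 3.
Substitute x = X/Z, y = Y/Z into f, then multiply by Z^3.
  monomial 2·x^2·y^1 ↦ 2·X^2·Y^1·Z^0.
  monomial 1·x^2·y^0 ↦ 1·X^2·Y^0·Z^1.
  monomial -1·x^1·y^2 ↦ -1·X^1·Y^2·Z^0.
  monomial 1·x^1·y^1 ↦ 1·X^1·Y^1·Z^1.
  monomial 3·x^1·y^0 ↦ 3·X^1·Y^0·Z^2.
  monomial 3·x^0·y^3 ↦ 3·X^0·Y^3·Z^0.
  monomial 3·x^0·y^2 ↦ 3·X^0·Y^2·Z^1.
  monomial 1·x^0·y^1 ↦ 1·X^0·Y^1·Z^2.
  monomial -1·x^0·y^0 ↦ -1·X^0·Y^0·Z^3.
Collecting: F(X, Y, Z) = 2*X**2*Y + X**2*Z - X*Y**2 + X*Y*Z + 3*X*Z**2 + 3*Y**3 + 3*Y**2*Z + Y*Z**2 - Z**3.


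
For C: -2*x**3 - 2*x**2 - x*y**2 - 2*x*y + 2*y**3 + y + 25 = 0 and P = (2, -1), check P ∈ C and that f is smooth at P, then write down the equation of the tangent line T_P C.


Tangent line at P: -31*x + 7*y + 69 = 0.

Step 1: f(2, -1) = 0, so P lies on C.
Step 2: partial derivatives
  f_x(x, y) = -6*x**2 - 4*x - y**2 - 2*y, f_y(x, y) = -2*x*y - 2*x + 6*y**2 + 1.
  f_x(P) = -31, f_y(P) = 7 (gradient nonzero, so P is smooth).
Step 3: tangent line at P: -31·(x − 2) + 7·(y − -1) = 0.
Expanding: -31*x + 7*y + 69 = 0.


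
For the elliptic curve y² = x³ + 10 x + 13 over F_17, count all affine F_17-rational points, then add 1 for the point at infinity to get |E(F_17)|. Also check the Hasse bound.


Affine points = {(0, 8), (0, 9), (3, 6), (3, 11), (4, 7), (4, 10), (5, 1), (5, 16), (6, 0), (7, 1), (7, 16), (9, 4), (9, 13), (10, 5), (10, 12), (11, 3), (11, 14), (12, 5), (12, 12), (15, 6), (15, 11), (16, 6), (16, 11)}; affine count = 23; |E(F_17)| = 24.

Discriminant check: Δ ∝ 4a³ + 27b² = 4·10³ + 27·13² = 4·1000 + 27·169 ≡ 12 (mod 17). Nonzero ⇒ E is nonsingular.
For each x ∈ F_17, compute rhs = x³ + 10·x + 13 mod 17, then count y ∈ F_17 with y² ≡ rhs.
  x = 0: rhs = 13, matching y values: 8, 9 (2 points).
  x = 1: rhs = 7, matching y values: none (0 points).
  x = 2: rhs = 7, matching y values: none (0 points).
  x = 3: rhs = 2, matching y values: 6, 11 (2 points).
  x = 4: rhs = 15, matching y values: 7, 10 (2 points).
  x = 5: rhs = 1, matching y values: 1, 16 (2 points).
  x = 6: rhs = 0, matching y values: 0 (1 points).
  x = 7: rhs = 1, matching y values: 1, 16 (2 points).
  x = 8: rhs = 10, matching y values: none (0 points).
  x = 9: rhs = 16, matching y values: 4, 13 (2 points).
  x = 10: rhs = 8, matching y values: 5, 12 (2 points).
  x = 11: rhs = 9, matching y values: 3, 14 (2 points).
  x = 12: rhs = 8, matching y values: 5, 12 (2 points).
  x = 13: rhs = 11, matching y values: none (0 points).
  x = 14: rhs = 7, matching y values: none (0 points).
  x = 15: rhs = 2, matching y values: 6, 11 (2 points).
  x = 16: rhs = 2, matching y values: 6, 11 (2 points).
Total affine count: 23.
Full point count |E(F_17)| = 23 + 1 = 24.
Hasse bound: |24 − (17+1)| = |6| = 6 ≤ 2√17 ≈ 8.2462 ✓.


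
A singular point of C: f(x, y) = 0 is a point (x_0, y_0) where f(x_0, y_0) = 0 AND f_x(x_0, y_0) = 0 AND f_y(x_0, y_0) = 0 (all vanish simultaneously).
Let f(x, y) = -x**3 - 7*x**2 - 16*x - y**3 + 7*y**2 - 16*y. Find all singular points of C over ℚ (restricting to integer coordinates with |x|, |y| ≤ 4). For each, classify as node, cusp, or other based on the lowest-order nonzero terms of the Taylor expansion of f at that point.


Singular points: {(-2, 2)}; classification: node.

Compute partial derivatives:
  f_x = -3*x**2 - 14*x - 16.
  f_y = -3*y**2 + 14*y - 16.
Scan x_0 ∈ {−4, ..., 4}. For each x_0, f_y(x_0, y) is a polynomial in y; find its integer roots y ∈ {−4, ..., 4}, then test f_x and f at those candidates.
  x = -4: f_y(-4, y) = -3*y**2 + 14*y - 16; vanishes at y ∈ {2}. (-4, 2): f_x = -8 ≠ 0.
  x = -3: f_y(-3, y) = -3*y**2 + 14*y - 16; vanishes at y ∈ {2}. (-3, 2): f_x = -1 ≠ 0.
  x = -2: f_y(-2, y) = -3*y**2 + 14*y - 16; vanishes at y ∈ {2}. (-2, 2): f_x = 0, f = 0 — SINGULAR.
  x = -1: f_y(-1, y) = -3*y**2 + 14*y - 16; vanishes at y ∈ {2}. (-1, 2): f_x = -5 ≠ 0.
  x = 0: f_y(0, y) = -3*y**2 + 14*y - 16; vanishes at y ∈ {2}. (0, 2): f_x = -16 ≠ 0.
  x = 1: f_y(1, y) = -3*y**2 + 14*y - 16; vanishes at y ∈ {2}. (1, 2): f_x = -33 ≠ 0.
  x = 2: f_y(2, y) = -3*y**2 + 14*y - 16; vanishes at y ∈ {2}. (2, 2): f_x = -56 ≠ 0.
  x = 3: f_y(3, y) = -3*y**2 + 14*y - 16; vanishes at y ∈ {2}. (3, 2): f_x = -85 ≠ 0.
  x = 4: f_y(4, y) = -3*y**2 + 14*y - 16; vanishes at y ∈ {2}. (4, 2): f_x = -120 ≠ 0.
Only singular point on the grid: (-2, 2).
Classify: substitute x = -2 + u, y = 2 + v and expand: f = -u**3 - u**2 - v**3 + v**2.
No constant or linear terms (consistent with a singular point). Quadratic part: -u**2 + v**2. Cubic part: -u**3 - v**3.
The quadratic part v**2 - u**2 = (v − u)(v + u) splits into two distinct linear factors, so there are two distinct tangent lines y − 2 = ±(x − -2) — this is a node (ordinary double point).
Classification: node.


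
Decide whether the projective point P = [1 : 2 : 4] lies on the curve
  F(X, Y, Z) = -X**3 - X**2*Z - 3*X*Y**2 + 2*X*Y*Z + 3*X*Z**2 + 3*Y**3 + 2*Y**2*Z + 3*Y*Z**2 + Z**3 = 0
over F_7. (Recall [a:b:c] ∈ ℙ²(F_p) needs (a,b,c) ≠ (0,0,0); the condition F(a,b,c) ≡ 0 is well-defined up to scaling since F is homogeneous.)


F(1,2,4) ≡ 4 (mod 7); P is NOT on the curve.

Evaluate F(1, 2, 4) term-by-term (mod 7).
  -X**3 ↦ -1·1·1·1 = -1
  -X**2*Z ↦ -1·1·1·4 = -4
  -3*X*Y**2 ↦ -3·1·4·1 = -12
  2*X*Y*Z ↦ 2·1·2·4 = 16
  3*X*Z**2 ↦ 3·1·1·16 = 48
  3*Y**3 ↦ 3·1·8·1 = 24
  2*Y**2*Z ↦ 2·1·4·4 = 32
  3*Y*Z**2 ↦ 3·1·2·16 = 96
  Z**3 ↦ 1·1·1·64 = 64
Sum: F(1, 2, 4) = (-1) + (-4) + (-12) + (16) + (48) + (24) + (32) + (96) + (64) = 263.
Reducing mod 7: 263 ≡ 4 (mod 7).
Since F(a, b, c) ≡ 4 ≠ 0 (mod 7), P does NOT lie on the curve.


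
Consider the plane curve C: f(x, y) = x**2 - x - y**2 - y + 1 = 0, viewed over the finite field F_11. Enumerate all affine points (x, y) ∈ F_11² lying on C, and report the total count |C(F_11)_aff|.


Affine F_11-points: {(0, 3), (0, 7), (1, 3), (1, 7), (4, 1), (4, 9), (6, 4), (6, 6), (8, 1), (8, 9)}; count = 10.

For each of the 121 pairs (x, y) ∈ F_11², evaluate f(x, y) mod 11. Record the zeros.
  x = 0: [0↦1, 1↦10, 2↦6, 3↦0, 4↦3, 5↦4, 6↦3, 7↦0, 8↦6, 9↦10, 10↦1]  zeros at y ∈ {3, 7}
  x = 1: [0↦1, 1↦10, 2↦6, 3↦0, 4↦3, 5↦4, 6↦3, 7↦0, 8↦6, 9↦10, 10↦1]  zeros at y ∈ {3, 7}
  x = 2: [0↦3, 1↦1, 2↦8, 3↦2, 4↦5, 5↦6, 6↦5, 7↦2, 8↦8, 9↦1, 10↦3]  zeros at y ∈ ∅
  x = 3: [0↦7, 1↦5, 2↦1, 3↦6, 4↦9, 5↦10, 6↦9, 7↦6, 8↦1, 9↦5, 10↦7]  zeros at y ∈ ∅
  x = 4: [0↦2, 1↦0, 2↦7, 3↦1, 4↦4, 5↦5, 6↦4, 7↦1, 8↦7, 9↦0, 10↦2]  zeros at y ∈ {1, 9}
  x = 5: [0↦10, 1↦8, 2↦4, 3↦9, 4↦1, 5↦2, 6↦1, 7↦9, 8↦4, 9↦8, 10↦10]  zeros at y ∈ ∅
  x = 6: [0↦9, 1↦7, 2↦3, 3↦8, 4↦0, 5↦1, 6↦0, 7↦8, 8↦3, 9↦7, 10↦9]  zeros at y ∈ {4, 6}
  x = 7: [0↦10, 1↦8, 2↦4, 3↦9, 4↦1, 5↦2, 6↦1, 7↦9, 8↦4, 9↦8, 10↦10]  zeros at y ∈ ∅
  x = 8: [0↦2, 1↦0, 2↦7, 3↦1, 4↦4, 5↦5, 6↦4, 7↦1, 8↦7, 9↦0, 10↦2]  zeros at y ∈ {1, 9}
  x = 9: [0↦7, 1↦5, 2↦1, 3↦6, 4↦9, 5↦10, 6↦9, 7↦6, 8↦1, 9↦5, 10↦7]  zeros at y ∈ ∅
  x = 10: [0↦3, 1↦1, 2↦8, 3↦2, 4↦5, 5↦6, 6↦5, 7↦2, 8↦8, 9↦1, 10↦3]  zeros at y ∈ ∅
Collecting zeros: affine points = {(0, 3), (0, 7), (1, 3), (1, 7), (4, 1), (4, 9), (6, 4), (6, 6), (8, 1), (8, 9)}.
Total count |C(F_11)_aff| = 10.


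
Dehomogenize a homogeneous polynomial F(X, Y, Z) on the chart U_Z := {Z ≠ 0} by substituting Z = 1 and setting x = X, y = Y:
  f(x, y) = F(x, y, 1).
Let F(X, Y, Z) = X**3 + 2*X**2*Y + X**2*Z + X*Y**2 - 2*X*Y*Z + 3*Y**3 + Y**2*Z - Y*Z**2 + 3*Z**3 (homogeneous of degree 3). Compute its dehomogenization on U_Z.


f(x, y) = x**3 + 2*x**2*y + x**2 + x*y**2 - 2*x*y + 3*y**3 + y**2 - y + 3

On U_Z we set Z = 1. Each monomial c·X^i·Y^j·Z^k in F becomes c·x^i·y^j·1^k = c·x^i·y^j.
Substituting Z = 1: F(X, Y, 1) = x**3 + 2*x**2*y + x**2 + x*y**2 - 2*x*y + 3*y**3 + y**2 - y + 3.
Note: deg(f) ≤ deg(F) = 3; strict inequality happens when F is divisible by Z (lost terms).


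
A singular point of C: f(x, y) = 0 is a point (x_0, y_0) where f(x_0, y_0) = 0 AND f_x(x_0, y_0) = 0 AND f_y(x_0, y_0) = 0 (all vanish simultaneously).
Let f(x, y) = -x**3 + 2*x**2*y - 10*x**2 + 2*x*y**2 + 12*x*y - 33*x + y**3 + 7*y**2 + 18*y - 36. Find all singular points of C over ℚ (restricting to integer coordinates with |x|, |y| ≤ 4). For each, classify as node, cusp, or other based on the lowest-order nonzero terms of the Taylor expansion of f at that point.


Singular points: {(-3, 0)}; classification: node.

Compute partial derivatives:
  f_x = -3*x**2 + 4*x*y - 20*x + 2*y**2 + 12*y - 33.
  f_y = 2*x**2 + 4*x*y + 12*x + 3*y**2 + 14*y + 18.
Scan x_0 ∈ {−4, ..., 4}. For each x_0, f_y(x_0, y) is a polynomial in y; find its integer roots y ∈ {−4, ..., 4}, then test f_x and f at those candidates.
  x = -4: f_y(-4, y) = 3*y**2 - 2*y + 2; no integer root y with |y| ≤ 4.
  x = -3: f_y(-3, y) = 3*y**2 + 2*y; vanishes at y ∈ {0}. (-3, 0): f_x = 0, f = 0 — SINGULAR.
  x = -2: f_y(-2, y) = 3*y**2 + 6*y + 2; no integer root y with |y| ≤ 4.
  x = -1: f_y(-1, y) = 3*y**2 + 10*y + 8; vanishes at y ∈ {-2}. (-1, -2): f_x = -24 ≠ 0.
  x = 0: f_y(0, y) = 3*y**2 + 14*y + 18; no integer root y with |y| ≤ 4.
  x = 1: f_y(1, y) = 3*y**2 + 18*y + 32; no integer root y with |y| ≤ 4.
  x = 2: f_y(2, y) = 3*y**2 + 22*y + 50; no integer root y with |y| ≤ 4.
  x = 3: f_y(3, y) = 3*y**2 + 26*y + 72; no integer root y with |y| ≤ 4.
  x = 4: f_y(4, y) = 3*y**2 + 30*y + 98; no integer root y with |y| ≤ 4.
Only singular point on the grid: (-3, 0).
Classify: substitute x = -3 + u, y = 0 + v and expand: f = -u**3 + 2*u**2*v - u**2 + 2*u*v**2 + v**3 + v**2.
No constant or linear terms (consistent with a singular point). Quadratic part: -u**2 + v**2. Cubic part: -u**3 + 2*u**2*v + 2*u*v**2 + v**3.
The quadratic part v**2 - u**2 = (v − u)(v + u) splits into two distinct linear factors, so there are two distinct tangent lines y − 0 = ±(x − -3) — this is a node (ordinary double point).
Classification: node.


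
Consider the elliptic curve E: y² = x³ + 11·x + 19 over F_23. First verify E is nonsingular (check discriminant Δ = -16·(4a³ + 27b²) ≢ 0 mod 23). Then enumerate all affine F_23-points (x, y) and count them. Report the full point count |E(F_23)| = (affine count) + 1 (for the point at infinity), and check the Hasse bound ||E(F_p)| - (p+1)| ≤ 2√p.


Affine points = {(1, 10), (1, 13), (2, 7), (2, 16), (4, 9), (4, 14), (6, 5), (6, 18), (7, 5), (7, 18), (10, 5), (10, 18), (12, 4), (12, 19), (13, 6), (13, 17), (16, 6), (16, 17), (17, 6), (17, 17), (18, 0), (19, 7), (19, 16), (21, 9), (21, 14)}; affine count = 25; |E(F_23)| = 26.

Discriminant check: Δ ∝ 4a³ + 27b² = 4·11³ + 27·19² = 4·1331 + 27·361 ≡ 6 (mod 23). Nonzero ⇒ E is nonsingular.
For each x ∈ F_23, compute rhs = x³ + 11·x + 19 mod 23, then count y ∈ F_23 with y² ≡ rhs.
  x = 0: rhs = 19, matching y values: none (0 points).
  x = 1: rhs = 8, matching y values: 10, 13 (2 points).
  x = 2: rhs = 3, matching y values: 7, 16 (2 points).
  x = 3: rhs = 10, matching y values: none (0 points).
  x = 4: rhs = 12, matching y values: 9, 14 (2 points).
  x = 5: rhs = 15, matching y values: none (0 points).
  x = 6: rhs = 2, matching y values: 5, 18 (2 points).
  x = 7: rhs = 2, matching y values: 5, 18 (2 points).
  x = 8: rhs = 21, matching y values: none (0 points).
  x = 9: rhs = 19, matching y values: none (0 points).
  x = 10: rhs = 2, matching y values: 5, 18 (2 points).
  x = 11: rhs = 22, matching y values: none (0 points).
  x = 12: rhs = 16, matching y values: 4, 19 (2 points).
  x = 13: rhs = 13, matching y values: 6, 17 (2 points).
  x = 14: rhs = 19, matching y values: none (0 points).
  x = 15: rhs = 17, matching y values: none (0 points).
  x = 16: rhs = 13, matching y values: 6, 17 (2 points).
  x = 17: rhs = 13, matching y values: 6, 17 (2 points).
  x = 18: rhs = 0, matching y values: 0 (1 points).
  x = 19: rhs = 3, matching y values: 7, 16 (2 points).
  x = 20: rhs = 5, matching y values: none (0 points).
  x = 21: rhs = 12, matching y values: 9, 14 (2 points).
  x = 22: rhs = 7, matching y values: none (0 points).
Total affine count: 25.
Full point count |E(F_23)| = 25 + 1 = 26.
Hasse bound: |26 − (23+1)| = |2| = 2 ≤ 2√23 ≈ 9.5917 ✓.


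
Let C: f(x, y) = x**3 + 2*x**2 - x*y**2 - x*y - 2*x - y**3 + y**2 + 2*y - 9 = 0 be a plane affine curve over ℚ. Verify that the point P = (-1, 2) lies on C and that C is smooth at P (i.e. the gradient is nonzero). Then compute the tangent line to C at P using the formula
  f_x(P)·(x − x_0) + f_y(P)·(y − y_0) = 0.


Tangent line at P: -9*x - y - 7 = 0.

Step 1: f(-1, 2) = 0, so P lies on C.
Step 2: partial derivatives
  f_x(x, y) = 3*x**2 + 4*x - y**2 - y - 2, f_y(x, y) = -2*x*y - x - 3*y**2 + 2*y + 2.
  f_x(P) = -9, f_y(P) = -1 (gradient nonzero, so P is smooth).
Step 3: tangent line at P: -9·(x − -1) + -1·(y − 2) = 0.
Expanding: -9*x - y - 7 = 0.


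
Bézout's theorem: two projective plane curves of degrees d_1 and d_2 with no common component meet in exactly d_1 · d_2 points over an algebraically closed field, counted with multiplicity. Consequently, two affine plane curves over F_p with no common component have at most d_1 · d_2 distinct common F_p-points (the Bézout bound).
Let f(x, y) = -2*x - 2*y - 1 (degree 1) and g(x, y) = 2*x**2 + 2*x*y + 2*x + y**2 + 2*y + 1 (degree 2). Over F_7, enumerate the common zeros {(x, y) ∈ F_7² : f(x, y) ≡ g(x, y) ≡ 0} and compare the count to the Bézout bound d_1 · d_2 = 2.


Common zeros: ∅; count = 0; Bézout bound = 2.

deg(f) = 1, deg(g) = 2, so Bézout bound = 2.
Scan x ∈ F_7. For each x, list the y ∈ F_7 with f(x, y) ≡ 0 and those with g(x, y) ≡ 0 (mod 7); the common zeros in that column are the intersection.
  x = 0: f ≡ 0 at y ∈ {3}; g ≡ 0 at y ∈ {6}; common: ∅.
  x = 1: f ≡ 0 at y ∈ {2}; g ≡ 0 at y ∈ ∅; common: ∅.
  x = 2: f ≡ 0 at y ∈ {1}; g ≡ 0 at y ∈ ∅; common: ∅.
  x = 3: f ≡ 0 at y ∈ {0}; g ≡ 0 at y ∈ ∅; common: ∅.
  x = 4: f ≡ 0 at y ∈ {6}; g ≡ 0 at y ∈ ∅; common: ∅.
  x = 5: f ≡ 0 at y ∈ {5}; g ≡ 0 at y ∈ ∅; common: ∅.
  x = 6: f ≡ 0 at y ∈ {4}; g ≡ 0 at y ∈ ∅; common: ∅.
Collecting: common zeros = ∅, so the count is 0.
Comparison with the Bézout bound: 0 ≤ 2 = deg(f)·deg(g), as expected for curves with no common component (the affine F_7-count falls short of the bound because intersections may lie at infinity, over extension fields, or carry multiplicity).


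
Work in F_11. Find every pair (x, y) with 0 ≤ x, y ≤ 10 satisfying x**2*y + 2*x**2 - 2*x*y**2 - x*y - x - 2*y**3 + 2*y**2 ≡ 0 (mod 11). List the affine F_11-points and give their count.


Affine F_11-points: {(0, 0), (0, 1), (1, 8), (3, 7), (4, 3), (5, 1), (5, 8), (5, 9), (6, 0), (7, 3), (10, 7)}; count = 11.

For each of the 121 pairs (x, y) ∈ F_11², evaluate f(x, y) mod 11. Record the zeros.
  x = 0: [0↦0, 1↦0, 2↦3, 3↦8, 4↦3, 5↦9, 6↦3, 7↦6, 8↦6, 9↦2, 10↦4]  zeros at y ∈ {0, 1}
  x = 1: [0↦1, 1↦10, 2↦7, 3↦2, 4↦5, 5↦4, 6↦9, 7↦8, 8↦0, 9↦6, 10↦3]  zeros at y ∈ {8}
  x = 2: [0↦6, 1↦4, 2↦8, 3↦6, 4↦8, 5↦2, 6↦9, 7↦6, 8↦3, 9↦10, 10↦4]  zeros at y ∈ ∅
  x = 3: [0↦4, 1↦4, 2↦6, 3↦9, 4↦1, 5↦3, 6↦3, 7↦0, 8↦4, 9↦3, 10↦7]  zeros at y ∈ {7}
  x = 4: [0↦6, 1↦10, 2↦1, 3↦0, 4↦6, 5↦7, 6↦2, 7↦1, 8↦3, 9↦7, 10↦1]  zeros at y ∈ {3}
  x = 5: [0↦1, 1↦0, 2↦4, 3↦1, 4↦1, 5↦3, 6↦6, 7↦9, 8↦0, 9↦0, 10↦8]  zeros at y ∈ {1, 8, 9}
  x = 6: [0↦0, 1↦7, 2↦4, 3↦1, 4↦8, 5↦2, 6↦4, 7↦2, 8↦6, 9↦4, 10↦6]  zeros at y ∈ {0}
  x = 7: [0↦3, 1↦9, 2↦1, 3↦0, 4↦5, 5↦4, 6↦7, 7↦2, 8↦10, 9↦8, 10↦6]  zeros at y ∈ {3}
  x = 8: [0↦10, 1↦6, 2↦6, 3↦9, 4↦3, 5↦9, 6↦4, 7↦9, 8↦1, 9↦1, 10↦8]  zeros at y ∈ ∅
  x = 9: [0↦10, 1↦9, 2↦8, 3↦6, 4↦2, 5↦6, 6↦6, 7↦1, 8↦1, 9↦5, 10↦1]  zeros at y ∈ ∅
  x = 10: [0↦3, 1↦7, 2↦7, 3↦2, 4↦2, 5↦6, 6↦2, 7↦0, 8↦10, 9↦9, 10↦7]  zeros at y ∈ {7}
Collecting zeros: affine points = {(0, 0), (0, 1), (1, 8), (3, 7), (4, 3), (5, 1), (5, 8), (5, 9), (6, 0), (7, 3), (10, 7)}.
Total count |C(F_11)_aff| = 11.


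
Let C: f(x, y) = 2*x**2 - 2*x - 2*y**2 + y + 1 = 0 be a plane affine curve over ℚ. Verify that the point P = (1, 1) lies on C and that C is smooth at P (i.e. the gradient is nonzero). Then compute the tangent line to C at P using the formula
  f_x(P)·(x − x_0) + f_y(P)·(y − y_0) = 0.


Tangent line at P: 2*x - 3*y + 1 = 0.

Step 1: f(1, 1) = 0, so P lies on C.
Step 2: partial derivatives
  f_x(x, y) = 4*x - 2, f_y(x, y) = 1 - 4*y.
  f_x(P) = 2, f_y(P) = -3 (gradient nonzero, so P is smooth).
Step 3: tangent line at P: 2·(x − 1) + -3·(y − 1) = 0.
Expanding: 2*x - 3*y + 1 = 0.


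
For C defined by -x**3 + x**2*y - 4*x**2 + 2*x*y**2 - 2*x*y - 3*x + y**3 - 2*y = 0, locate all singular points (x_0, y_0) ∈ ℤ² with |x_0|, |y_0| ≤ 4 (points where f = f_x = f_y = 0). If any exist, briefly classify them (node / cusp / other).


Singular points: {(-1, 1)}; classification: cusp.

Compute partial derivatives:
  f_x = -3*x**2 + 2*x*y - 8*x + 2*y**2 - 2*y - 3.
  f_y = x**2 + 4*x*y - 2*x + 3*y**2 - 2.
Scan x_0 ∈ {−4, ..., 4}. For each x_0, f_y(x_0, y) is a polynomial in y; find its integer roots y ∈ {−4, ..., 4}, then test f_x and f at those candidates.
  x = -4: f_y(-4, y) = 3*y**2 - 16*y + 22; no integer root y with |y| ≤ 4.
  x = -3: f_y(-3, y) = 3*y**2 - 12*y + 13; no integer root y with |y| ≤ 4.
  x = -2: f_y(-2, y) = 3*y**2 - 8*y + 6; no integer root y with |y| ≤ 4.
  x = -1: f_y(-1, y) = 3*y**2 - 4*y + 1; vanishes at y ∈ {1}. (-1, 1): f_x = 0, f = 0 — SINGULAR.
  x = 0: f_y(0, y) = 3*y**2 - 2; no integer root y with |y| ≤ 4.
  x = 1: f_y(1, y) = 3*y**2 + 4*y - 3; no integer root y with |y| ≤ 4.
  x = 2: f_y(2, y) = 3*y**2 + 8*y - 2; no integer root y with |y| ≤ 4.
  x = 3: f_y(3, y) = 3*y**2 + 12*y + 1; no integer root y with |y| ≤ 4.
  x = 4: f_y(4, y) = 3*y**2 + 16*y + 6; no integer root y with |y| ≤ 4.
Only singular point on the grid: (-1, 1).
Classify: substitute x = -1 + u, y = 1 + v and expand: f = -u**3 + u**2*v + 2*u*v**2 + v**3 + v**2.
No constant or linear terms (consistent with a singular point). Quadratic part: v**2. Cubic part: -u**3 + u**2*v + 2*u*v**2 + v**3.
The quadratic part v**2 is a perfect square, so there is a single (double) tangent line v = 0, i.e. y = 1. Restricting the cubic part to that line (v = 0) leaves -u**3 ≠ 0, so f is not divisible by v and the branch is v² ≈ u**3 to lowest order — this is a cusp.
Classification: cusp.


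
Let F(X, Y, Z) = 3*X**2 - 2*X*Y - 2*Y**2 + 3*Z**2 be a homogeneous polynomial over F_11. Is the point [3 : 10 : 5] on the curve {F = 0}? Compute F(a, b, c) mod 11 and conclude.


F(3,10,5) ≡ 7 (mod 11); P is NOT on the curve.

Evaluate F(3, 10, 5) term-by-term (mod 11).
  3*X**2 ↦ 3·9·1·1 = 27
  -2*X*Y ↦ -2·3·10·1 = -60
  -2*Y**2 ↦ -2·1·100·1 = -200
  3*Z**2 ↦ 3·1·1·25 = 75
Sum: F(3, 10, 5) = (27) + (-60) + (-200) + (75) = -158.
Reducing mod 11: -158 ≡ 7 (mod 11).
Since F(a, b, c) ≡ 7 ≠ 0 (mod 11), P does NOT lie on the curve.


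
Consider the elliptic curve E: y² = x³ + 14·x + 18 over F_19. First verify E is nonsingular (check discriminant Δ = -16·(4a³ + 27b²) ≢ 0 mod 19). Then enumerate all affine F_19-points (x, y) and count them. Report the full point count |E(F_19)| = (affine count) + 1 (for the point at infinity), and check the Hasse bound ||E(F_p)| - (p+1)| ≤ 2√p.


Affine points = {(2, 4), (2, 15), (3, 7), (3, 12), (4, 9), (4, 10), (5, 2), (5, 17), (16, 5), (16, 14), (17, 1), (17, 18)}; affine count = 12; |E(F_19)| = 13.

Discriminant check: Δ ∝ 4a³ + 27b² = 4·14³ + 27·18² = 4·2744 + 27·324 ≡ 2 (mod 19). Nonzero ⇒ E is nonsingular.
For each x ∈ F_19, compute rhs = x³ + 14·x + 18 mod 19, then count y ∈ F_19 with y² ≡ rhs.
  x = 0: rhs = 18, matching y values: none (0 points).
  x = 1: rhs = 14, matching y values: none (0 points).
  x = 2: rhs = 16, matching y values: 4, 15 (2 points).
  x = 3: rhs = 11, matching y values: 7, 12 (2 points).
  x = 4: rhs = 5, matching y values: 9, 10 (2 points).
  x = 5: rhs = 4, matching y values: 2, 17 (2 points).
  x = 6: rhs = 14, matching y values: none (0 points).
  x = 7: rhs = 3, matching y values: none (0 points).
  x = 8: rhs = 15, matching y values: none (0 points).
  x = 9: rhs = 18, matching y values: none (0 points).
  x = 10: rhs = 18, matching y values: none (0 points).
  x = 11: rhs = 2, matching y values: none (0 points).
  x = 12: rhs = 14, matching y values: none (0 points).
  x = 13: rhs = 3, matching y values: none (0 points).
  x = 14: rhs = 13, matching y values: none (0 points).
  x = 15: rhs = 12, matching y values: none (0 points).
  x = 16: rhs = 6, matching y values: 5, 14 (2 points).
  x = 17: rhs = 1, matching y values: 1, 18 (2 points).
  x = 18: rhs = 3, matching y values: none (0 points).
Total affine count: 12.
Full point count |E(F_19)| = 12 + 1 = 13.
Hasse bound: |13 − (19+1)| = |-7| = 7 ≤ 2√19 ≈ 8.7178 ✓.


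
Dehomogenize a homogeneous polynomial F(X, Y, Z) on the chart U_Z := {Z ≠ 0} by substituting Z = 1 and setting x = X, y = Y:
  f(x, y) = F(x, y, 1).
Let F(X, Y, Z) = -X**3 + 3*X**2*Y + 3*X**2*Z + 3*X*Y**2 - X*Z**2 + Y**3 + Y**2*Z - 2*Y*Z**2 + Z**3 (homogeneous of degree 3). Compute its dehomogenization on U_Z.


f(x, y) = -x**3 + 3*x**2*y + 3*x**2 + 3*x*y**2 - x + y**3 + y**2 - 2*y + 1

On U_Z we set Z = 1. Each monomial c·X^i·Y^j·Z^k in F becomes c·x^i·y^j·1^k = c·x^i·y^j.
Substituting Z = 1: F(X, Y, 1) = -x**3 + 3*x**2*y + 3*x**2 + 3*x*y**2 - x + y**3 + y**2 - 2*y + 1.
Note: deg(f) ≤ deg(F) = 3; strict inequality happens when F is divisible by Z (lost terms).


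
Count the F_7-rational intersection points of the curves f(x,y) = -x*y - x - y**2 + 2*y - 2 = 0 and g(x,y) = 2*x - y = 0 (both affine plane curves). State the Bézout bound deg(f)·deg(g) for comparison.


Common zeros: ∅; count = 0; Bézout bound = 2.

deg(f) = 2, deg(g) = 1, so Bézout bound = 2.
Scan x ∈ F_7. For each x, list the y ∈ F_7 with f(x, y) ≡ 0 and those with g(x, y) ≡ 0 (mod 7); the common zeros in that column are the intersection.
  x = 0: f ≡ 0 at y ∈ ∅; g ≡ 0 at y ∈ {0}; common: ∅.
  x = 1: f ≡ 0 at y ∈ ∅; g ≡ 0 at y ∈ {2}; common: ∅.
  x = 2: f ≡ 0 at y ∈ ∅; g ≡ 0 at y ∈ {4}; common: ∅.
  x = 3: f ≡ 0 at y ∈ {1, 5}; g ≡ 0 at y ∈ {6}; common: ∅.
  x = 4: f ≡ 0 at y ∈ {2, 3}; g ≡ 0 at y ∈ {1}; common: ∅.
  x = 5: f ≡ 0 at y ∈ {0, 4}; g ≡ 0 at y ∈ {3}; common: ∅.
  x = 6: f ≡ 0 at y ∈ ∅; g ≡ 0 at y ∈ {5}; common: ∅.
Collecting: common zeros = ∅, so the count is 0.
Comparison with the Bézout bound: 0 ≤ 2 = deg(f)·deg(g), as expected for curves with no common component (the affine F_7-count falls short of the bound because intersections may lie at infinity, over extension fields, or carry multiplicity).


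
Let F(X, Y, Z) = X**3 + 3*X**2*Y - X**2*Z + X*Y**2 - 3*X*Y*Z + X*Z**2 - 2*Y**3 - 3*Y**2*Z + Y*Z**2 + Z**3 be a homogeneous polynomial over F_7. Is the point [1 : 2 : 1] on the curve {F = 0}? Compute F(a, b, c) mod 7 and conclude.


F(1,2,1) ≡ 1 (mod 7); P is NOT on the curve.

Evaluate F(1, 2, 1) term-by-term (mod 7).
  X**3 ↦ 1·1·1·1 = 1
  3*X**2*Y ↦ 3·1·2·1 = 6
  -X**2*Z ↦ -1·1·1·1 = -1
  X*Y**2 ↦ 1·1·4·1 = 4
  -3*X*Y*Z ↦ -3·1·2·1 = -6
  X*Z**2 ↦ 1·1·1·1 = 1
  -2*Y**3 ↦ -2·1·8·1 = -16
  -3*Y**2*Z ↦ -3·1·4·1 = -12
  Y*Z**2 ↦ 1·1·2·1 = 2
  Z**3 ↦ 1·1·1·1 = 1
Sum: F(1, 2, 1) = (1) + (6) + (-1) + (4) + (-6) + (1) + (-16) + (-12) + (2) + (1) = -20.
Reducing mod 7: -20 ≡ 1 (mod 7).
Since F(a, b, c) ≡ 1 ≠ 0 (mod 7), P does NOT lie on the curve.


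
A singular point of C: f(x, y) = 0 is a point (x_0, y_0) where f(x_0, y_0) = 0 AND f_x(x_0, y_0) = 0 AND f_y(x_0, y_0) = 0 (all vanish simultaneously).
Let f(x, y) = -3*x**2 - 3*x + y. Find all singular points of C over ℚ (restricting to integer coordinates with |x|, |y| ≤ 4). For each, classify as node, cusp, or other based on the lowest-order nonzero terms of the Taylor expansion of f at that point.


No singular points in the scanned grid; C is smooth there.

Compute partial derivatives:
  f_x = -6*x - 3.
  f_y = 1.
f_y = 1 is a nonzero constant, so f_y never vanishes: no point (x, y) can satisfy f = f_x = f_y = 0. In particular no (x, y) ∈ {−4, ..., 4}² is singular; the curve is smooth.


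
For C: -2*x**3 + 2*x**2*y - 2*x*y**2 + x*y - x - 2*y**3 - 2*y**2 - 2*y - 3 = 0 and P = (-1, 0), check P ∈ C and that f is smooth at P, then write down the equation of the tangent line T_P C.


Tangent line at P: -7*x - y - 7 = 0.

Step 1: f(-1, 0) = 0, so P lies on C.
Step 2: partial derivatives
  f_x(x, y) = -6*x**2 + 4*x*y - 2*y**2 + y - 1, f_y(x, y) = 2*x**2 - 4*x*y + x - 6*y**2 - 4*y - 2.
  f_x(P) = -7, f_y(P) = -1 (gradient nonzero, so P is smooth).
Step 3: tangent line at P: -7·(x − -1) + -1·(y − 0) = 0.
Expanding: -7*x - y - 7 = 0.


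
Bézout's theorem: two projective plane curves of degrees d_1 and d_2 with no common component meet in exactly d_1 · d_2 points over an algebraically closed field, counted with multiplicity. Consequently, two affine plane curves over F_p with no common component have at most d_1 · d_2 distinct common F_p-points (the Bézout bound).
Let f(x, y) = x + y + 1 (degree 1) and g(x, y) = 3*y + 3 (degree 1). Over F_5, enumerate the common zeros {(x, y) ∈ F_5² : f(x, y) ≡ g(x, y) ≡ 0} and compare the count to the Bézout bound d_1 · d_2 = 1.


Common zeros: {(0, 4)}; count = 1; Bézout bound = 1.

deg(f) = 1, deg(g) = 1, so Bézout bound = 1.
Scan x ∈ F_5. For each x, list the y ∈ F_5 with f(x, y) ≡ 0 and those with g(x, y) ≡ 0 (mod 5); the common zeros in that column are the intersection.
  x = 0: f ≡ 0 at y ∈ {4}; g ≡ 0 at y ∈ {4}; common: {4}.
  x = 1: f ≡ 0 at y ∈ {3}; g ≡ 0 at y ∈ {4}; common: ∅.
  x = 2: f ≡ 0 at y ∈ {2}; g ≡ 0 at y ∈ {4}; common: ∅.
  x = 3: f ≡ 0 at y ∈ {1}; g ≡ 0 at y ∈ {4}; common: ∅.
  x = 4: f ≡ 0 at y ∈ {0}; g ≡ 0 at y ∈ {4}; common: ∅.
Collecting: common zeros = {(0, 4)}, so the count is 1.
Comparison with the Bézout bound: 1 ≤ 1 = deg(f)·deg(g), as expected for curves with no common component (the bound is attained).


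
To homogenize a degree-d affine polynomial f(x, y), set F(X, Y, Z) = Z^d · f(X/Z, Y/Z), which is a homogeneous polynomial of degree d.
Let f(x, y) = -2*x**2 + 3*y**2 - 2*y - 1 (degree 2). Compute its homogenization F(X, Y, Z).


F(X, Y, Z) = -2*X**2 + 3*Y**2 - 2*Y*Z - Z**2

deg(f) = 2.
Substitute x = X/Z, y = Y/Z into f, then multiply by Z^2.
  monomial -2·x^2·y^0 ↦ -2·X^2·Y^0·Z^0.
  monomial 3·x^0·y^2 ↦ 3·X^0·Y^2·Z^0.
  monomial -2·x^0·y^1 ↦ -2·X^0·Y^1·Z^1.
  monomial -1·x^0·y^0 ↦ -1·X^0·Y^0·Z^2.
Collecting: F(X, Y, Z) = -2*X**2 + 3*Y**2 - 2*Y*Z - Z**2.


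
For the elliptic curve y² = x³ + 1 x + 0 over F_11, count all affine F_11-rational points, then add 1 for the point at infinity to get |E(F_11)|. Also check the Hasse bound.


Affine points = {(0, 0), (5, 3), (5, 8), (7, 3), (7, 8), (8, 5), (8, 6), (9, 1), (9, 10), (10, 3), (10, 8)}; affine count = 11; |E(F_11)| = 12.

Discriminant check: Δ ∝ 4a³ + 27b² = 4·1³ + 27·0² = 4·1 + 27·0 ≡ 4 (mod 11). Nonzero ⇒ E is nonsingular.
For each x ∈ F_11, compute rhs = x³ + 1·x + 0 mod 11, then count y ∈ F_11 with y² ≡ rhs.
  x = 0: rhs = 0, matching y values: 0 (1 points).
  x = 1: rhs = 2, matching y values: none (0 points).
  x = 2: rhs = 10, matching y values: none (0 points).
  x = 3: rhs = 8, matching y values: none (0 points).
  x = 4: rhs = 2, matching y values: none (0 points).
  x = 5: rhs = 9, matching y values: 3, 8 (2 points).
  x = 6: rhs = 2, matching y values: none (0 points).
  x = 7: rhs = 9, matching y values: 3, 8 (2 points).
  x = 8: rhs = 3, matching y values: 5, 6 (2 points).
  x = 9: rhs = 1, matching y values: 1, 10 (2 points).
  x = 10: rhs = 9, matching y values: 3, 8 (2 points).
Total affine count: 11.
Full point count |E(F_11)| = 11 + 1 = 12.
Hasse bound: |12 − (11+1)| = |0| = 0 ≤ 2√11 ≈ 6.6332 ✓.


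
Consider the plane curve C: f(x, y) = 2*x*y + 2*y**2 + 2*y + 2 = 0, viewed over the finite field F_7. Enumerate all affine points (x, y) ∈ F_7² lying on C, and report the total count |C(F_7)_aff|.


Affine F_7-points: {(0, 2), (0, 4), (1, 6), (4, 1), (5, 3), (5, 5)}; count = 6.

For each of the 49 pairs (x, y) ∈ F_7², evaluate f(x, y) mod 7. Record the zeros.
  x = 0: [0↦2, 1↦6, 2↦0, 3↦5, 4↦0, 5↦6, 6↦2]  zeros at y ∈ {2, 4}
  x = 1: [0↦2, 1↦1, 2↦4, 3↦4, 4↦1, 5↦2, 6↦0]  zeros at y ∈ {6}
  x = 2: [0↦2, 1↦3, 2↦1, 3↦3, 4↦2, 5↦5, 6↦5]  zeros at y ∈ ∅
  x = 3: [0↦2, 1↦5, 2↦5, 3↦2, 4↦3, 5↦1, 6↦3]  zeros at y ∈ ∅
  x = 4: [0↦2, 1↦0, 2↦2, 3↦1, 4↦4, 5↦4, 6↦1]  zeros at y ∈ {1}
  x = 5: [0↦2, 1↦2, 2↦6, 3↦0, 4↦5, 5↦0, 6↦6]  zeros at y ∈ {3, 5}
  x = 6: [0↦2, 1↦4, 2↦3, 3↦6, 4↦6, 5↦3, 6↦4]  zeros at y ∈ ∅
Collecting zeros: affine points = {(0, 2), (0, 4), (1, 6), (4, 1), (5, 3), (5, 5)}.
Total count |C(F_7)_aff| = 6.


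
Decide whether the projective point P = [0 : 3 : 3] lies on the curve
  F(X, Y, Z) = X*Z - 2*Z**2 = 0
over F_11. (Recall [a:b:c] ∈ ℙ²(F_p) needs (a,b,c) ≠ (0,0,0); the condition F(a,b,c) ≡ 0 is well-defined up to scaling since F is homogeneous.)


F(0,3,3) ≡ 4 (mod 11); P is NOT on the curve.

Evaluate F(0, 3, 3) term-by-term (mod 11).
  X*Z ↦ 1·0·1·3 = 0
  -2*Z**2 ↦ -2·1·1·9 = -18
Sum: F(0, 3, 3) = (0) + (-18) = -18.
Reducing mod 11: -18 ≡ 4 (mod 11).
Since F(a, b, c) ≡ 4 ≠ 0 (mod 11), P does NOT lie on the curve.


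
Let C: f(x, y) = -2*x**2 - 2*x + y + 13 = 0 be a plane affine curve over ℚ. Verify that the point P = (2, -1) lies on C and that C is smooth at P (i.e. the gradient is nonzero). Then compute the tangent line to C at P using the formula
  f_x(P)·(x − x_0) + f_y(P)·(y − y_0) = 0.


Tangent line at P: -10*x + y + 21 = 0.

Step 1: f(2, -1) = 0, so P lies on C.
Step 2: partial derivatives
  f_x(x, y) = -4*x - 2, f_y(x, y) = 1.
  f_x(P) = -10, f_y(P) = 1 (gradient nonzero, so P is smooth).
Step 3: tangent line at P: -10·(x − 2) + 1·(y − -1) = 0.
Expanding: -10*x + y + 21 = 0.


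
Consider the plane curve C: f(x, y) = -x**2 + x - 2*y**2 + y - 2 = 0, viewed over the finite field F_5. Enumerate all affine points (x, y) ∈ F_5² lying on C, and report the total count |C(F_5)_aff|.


Affine F_5-points: {(0, 4), (1, 4), (2, 1), (2, 2), (4, 1), (4, 2)}; count = 6.

For each of the 25 pairs (x, y) ∈ F_5², evaluate f(x, y) mod 5. Record the zeros.
  x = 0: [0↦3, 1↦2, 2↦2, 3↦3, 4↦0]  zeros at y ∈ {4}
  x = 1: [0↦3, 1↦2, 2↦2, 3↦3, 4↦0]  zeros at y ∈ {4}
  x = 2: [0↦1, 1↦0, 2↦0, 3↦1, 4↦3]  zeros at y ∈ {1, 2}
  x = 3: [0↦2, 1↦1, 2↦1, 3↦2, 4↦4]  zeros at y ∈ ∅
  x = 4: [0↦1, 1↦0, 2↦0, 3↦1, 4↦3]  zeros at y ∈ {1, 2}
Collecting zeros: affine points = {(0, 4), (1, 4), (2, 1), (2, 2), (4, 1), (4, 2)}.
Total count |C(F_5)_aff| = 6.


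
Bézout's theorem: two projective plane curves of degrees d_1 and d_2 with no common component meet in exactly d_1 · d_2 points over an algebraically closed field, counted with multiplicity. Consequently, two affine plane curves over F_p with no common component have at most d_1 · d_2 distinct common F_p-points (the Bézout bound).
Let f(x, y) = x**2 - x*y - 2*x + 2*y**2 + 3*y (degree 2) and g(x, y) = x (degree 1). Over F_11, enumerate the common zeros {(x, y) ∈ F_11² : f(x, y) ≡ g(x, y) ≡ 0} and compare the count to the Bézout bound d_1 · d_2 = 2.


Common zeros: {(0, 0), (0, 4)}; count = 2; Bézout bound = 2.

deg(f) = 2, deg(g) = 1, so Bézout bound = 2.
Scan x ∈ F_11. For each x, list the y ∈ F_11 with f(x, y) ≡ 0 and those with g(x, y) ≡ 0 (mod 11); the common zeros in that column are the intersection.
  x = 0: f ≡ 0 at y ∈ {0, 4}; g ≡ 0 at y ∈ {0, 1, 2, 3, 4, 5, 6, 7, 8, 9, 10}; common: {0, 4}.
  x = 1: f ≡ 0 at y ∈ {2, 8}; g ≡ 0 at y ∈ ∅; common: ∅.
  x = 2: f ≡ 0 at y ∈ {0, 5}; g ≡ 0 at y ∈ ∅; common: ∅.
  x = 3: f ≡ 0 at y ∈ {2, 9}; g ≡ 0 at y ∈ ∅; common: ∅.
  x = 4: f ≡ 0 at y ∈ {7, 10}; g ≡ 0 at y ∈ ∅; common: ∅.
  x = 5: f ≡ 0 at y ∈ {5, 7}; g ≡ 0 at y ∈ ∅; common: ∅.
  x = 6: f ≡ 0 at y ∈ {3, 4}; g ≡ 0 at y ∈ ∅; common: ∅.
  x = 7: f ≡ 0 at y ∈ {1}; g ≡ 0 at y ∈ ∅; common: ∅.
  x = 8: f ≡ 0 at y ∈ {9, 10}; g ≡ 0 at y ∈ ∅; common: ∅.
  x = 9: f ≡ 0 at y ∈ {6, 8}; g ≡ 0 at y ∈ ∅; common: ∅.
  x = 10: f ≡ 0 at y ∈ {3, 6}; g ≡ 0 at y ∈ ∅; common: ∅.
Collecting: common zeros = {(0, 0), (0, 4)}, so the count is 2.
Comparison with the Bézout bound: 2 ≤ 2 = deg(f)·deg(g), as expected for curves with no common component (the bound is attained).


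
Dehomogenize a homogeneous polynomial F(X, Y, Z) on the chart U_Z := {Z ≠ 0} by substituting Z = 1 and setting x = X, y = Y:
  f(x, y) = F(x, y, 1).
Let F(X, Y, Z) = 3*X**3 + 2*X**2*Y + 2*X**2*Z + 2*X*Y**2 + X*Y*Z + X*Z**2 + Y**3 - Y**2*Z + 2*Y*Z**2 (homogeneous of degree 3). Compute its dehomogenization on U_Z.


f(x, y) = 3*x**3 + 2*x**2*y + 2*x**2 + 2*x*y**2 + x*y + x + y**3 - y**2 + 2*y

On U_Z we set Z = 1. Each monomial c·X^i·Y^j·Z^k in F becomes c·x^i·y^j·1^k = c·x^i·y^j.
Substituting Z = 1: F(X, Y, 1) = 3*x**3 + 2*x**2*y + 2*x**2 + 2*x*y**2 + x*y + x + y**3 - y**2 + 2*y.
Note: deg(f) ≤ deg(F) = 3; strict inequality happens when F is divisible by Z (lost terms).


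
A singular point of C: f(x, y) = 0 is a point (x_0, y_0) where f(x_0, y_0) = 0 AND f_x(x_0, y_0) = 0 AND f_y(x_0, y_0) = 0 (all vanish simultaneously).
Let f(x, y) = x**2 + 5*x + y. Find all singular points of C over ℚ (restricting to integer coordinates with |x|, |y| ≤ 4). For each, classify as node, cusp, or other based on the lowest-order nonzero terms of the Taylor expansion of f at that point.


No singular points in the scanned grid; C is smooth there.

Compute partial derivatives:
  f_x = 2*x + 5.
  f_y = 1.
f_y = 1 is a nonzero constant, so f_y never vanishes: no point (x, y) can satisfy f = f_x = f_y = 0. In particular no (x, y) ∈ {−4, ..., 4}² is singular; the curve is smooth.


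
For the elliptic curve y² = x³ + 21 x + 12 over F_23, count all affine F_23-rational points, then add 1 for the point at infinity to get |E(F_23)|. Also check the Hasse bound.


Affine points = {(0, 9), (0, 14), (2, 4), (2, 19), (5, 9), (5, 14), (6, 3), (6, 20), (8, 5), (8, 18), (10, 7), (10, 16), (18, 9), (18, 14), (19, 5), (19, 18), (21, 10), (21, 13), (22, 6), (22, 17)}; affine count = 20; |E(F_23)| = 21.

Discriminant check: Δ ∝ 4a³ + 27b² = 4·21³ + 27·12² = 4·9261 + 27·144 ≡ 15 (mod 23). Nonzero ⇒ E is nonsingular.
For each x ∈ F_23, compute rhs = x³ + 21·x + 12 mod 23, then count y ∈ F_23 with y² ≡ rhs.
  x = 0: rhs = 12, matching y values: 9, 14 (2 points).
  x = 1: rhs = 11, matching y values: none (0 points).
  x = 2: rhs = 16, matching y values: 4, 19 (2 points).
  x = 3: rhs = 10, matching y values: none (0 points).
  x = 4: rhs = 22, matching y values: none (0 points).
  x = 5: rhs = 12, matching y values: 9, 14 (2 points).
  x = 6: rhs = 9, matching y values: 3, 20 (2 points).
  x = 7: rhs = 19, matching y values: none (0 points).
  x = 8: rhs = 2, matching y values: 5, 18 (2 points).
  x = 9: rhs = 10, matching y values: none (0 points).
  x = 10: rhs = 3, matching y values: 7, 16 (2 points).
  x = 11: rhs = 10, matching y values: none (0 points).
  x = 12: rhs = 14, matching y values: none (0 points).
  x = 13: rhs = 21, matching y values: none (0 points).
  x = 14: rhs = 14, matching y values: none (0 points).
  x = 15: rhs = 22, matching y values: none (0 points).
  x = 16: rhs = 5, matching y values: none (0 points).
  x = 17: rhs = 15, matching y values: none (0 points).
  x = 18: rhs = 12, matching y values: 9, 14 (2 points).
  x = 19: rhs = 2, matching y values: 5, 18 (2 points).
  x = 20: rhs = 14, matching y values: none (0 points).
  x = 21: rhs = 8, matching y values: 10, 13 (2 points).
  x = 22: rhs = 13, matching y values: 6, 17 (2 points).
Total affine count: 20.
Full point count |E(F_23)| = 20 + 1 = 21.
Hasse bound: |21 − (23+1)| = |-3| = 3 ≤ 2√23 ≈ 9.5917 ✓.
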